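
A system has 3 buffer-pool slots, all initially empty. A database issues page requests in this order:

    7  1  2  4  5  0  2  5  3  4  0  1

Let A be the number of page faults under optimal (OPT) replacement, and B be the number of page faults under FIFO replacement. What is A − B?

Under OPT: F F F F F F . . F F . F → 9 faults.
Under FIFO: F F F F F F F . F F F F → 11 faults.
A − B = 9 − 11 = -2.

-2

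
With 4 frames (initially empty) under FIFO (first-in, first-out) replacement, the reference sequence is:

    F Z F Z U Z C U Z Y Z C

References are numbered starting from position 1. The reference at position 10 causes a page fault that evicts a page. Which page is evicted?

pos 1: F → miss, frames [F]
pos 2: Z → miss, frames [F, Z]
pos 3: F → hit
pos 4: Z → hit
pos 5: U → miss, frames [F, Z, U]
pos 6: Z → hit
pos 7: C → miss, frames [F, Z, U, C]
pos 8: U → hit
pos 9: Z → hit
pos 10: Y → miss, evict F, frames [Z, U, C, Y]
At position 10, page F is evicted.

F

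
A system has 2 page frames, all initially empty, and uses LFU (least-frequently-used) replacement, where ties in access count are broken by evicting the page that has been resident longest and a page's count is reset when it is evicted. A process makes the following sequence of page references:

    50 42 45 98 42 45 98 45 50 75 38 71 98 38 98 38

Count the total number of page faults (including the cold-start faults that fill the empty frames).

15

50: miss, frames {50}
42: miss, frames {50,42}
45: miss, evict 50, frames {42,45}
98: miss, evict 42, frames {45,98}
42: miss, evict 45, frames {98,42}
45: miss, evict 98, frames {42,45}
98: miss, evict 42, frames {45,98}
45: hit
50: miss, evict 98, frames {45,50}
75: miss, evict 50, frames {45,75}
38: miss, evict 75, frames {45,38}
71: miss, evict 38, frames {45,71}
98: miss, evict 71, frames {45,98}
38: miss, evict 98, frames {45,38}
98: miss, evict 38, frames {45,98}
38: miss, evict 98, frames {45,38}
Page faults: 15.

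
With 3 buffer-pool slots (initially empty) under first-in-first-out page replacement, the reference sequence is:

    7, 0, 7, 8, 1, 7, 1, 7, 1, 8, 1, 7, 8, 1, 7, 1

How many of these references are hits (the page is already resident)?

11

7 -> fault, frames {7}
0 -> fault, frames {7,0}
7 -> hit
8 -> fault, frames {7,0,8}
1 -> fault, evict 7, frames {0,8,1}
7 -> fault, evict 0, frames {8,1,7}
1 -> hit
7 -> hit
1 -> hit
8 -> hit
1 -> hit
7 -> hit
8 -> hit
1 -> hit
7 -> hit
1 -> hit
Hits: 11.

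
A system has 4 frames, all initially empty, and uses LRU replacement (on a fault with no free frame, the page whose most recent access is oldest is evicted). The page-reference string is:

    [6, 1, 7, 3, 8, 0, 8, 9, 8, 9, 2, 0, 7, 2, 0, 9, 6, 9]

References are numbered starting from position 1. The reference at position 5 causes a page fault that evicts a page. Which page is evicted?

pos 1: 6 -> miss, frames (6)
pos 2: 1 -> miss, frames (6 1)
pos 3: 7 -> miss, frames (6 1 7)
pos 4: 3 -> miss, frames (6 1 7 3)
pos 5: 8 -> miss, evict 6, frames (1 7 3 8)
At position 5, page 6 is evicted.

6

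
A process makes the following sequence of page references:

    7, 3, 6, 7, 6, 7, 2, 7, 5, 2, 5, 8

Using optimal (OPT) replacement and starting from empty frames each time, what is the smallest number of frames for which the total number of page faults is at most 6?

2

f=1: 12 faults
f=2: 6 faults
f=3: 6 faults
f=4: 6 faults
f=5: 6 faults
f=6: 6 faults
Smallest f with faults ≤ 6 is 2.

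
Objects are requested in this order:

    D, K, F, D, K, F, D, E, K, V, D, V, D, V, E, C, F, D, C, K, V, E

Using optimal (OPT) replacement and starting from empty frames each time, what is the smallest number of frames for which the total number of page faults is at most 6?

6

f=1: 22 faults
f=2: 15 faults
f=3: 10 faults
f=4: 8 faults
f=5: 7 faults
f=6: 6 faults
Smallest f with faults ≤ 6 is 6.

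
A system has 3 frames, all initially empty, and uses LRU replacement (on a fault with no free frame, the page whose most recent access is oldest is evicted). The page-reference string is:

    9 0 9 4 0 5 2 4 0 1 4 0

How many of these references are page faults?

9: fault, frames [9]
0: fault, frames [9, 0]
9: hit
4: fault, frames [0, 9, 4]
0: hit
5: fault, evict 9, frames [4, 0, 5]
2: fault, evict 4, frames [0, 5, 2]
4: fault, evict 0, frames [5, 2, 4]
0: fault, evict 5, frames [2, 4, 0]
1: fault, evict 2, frames [4, 0, 1]
4: hit
0: hit
Page faults: 8.

8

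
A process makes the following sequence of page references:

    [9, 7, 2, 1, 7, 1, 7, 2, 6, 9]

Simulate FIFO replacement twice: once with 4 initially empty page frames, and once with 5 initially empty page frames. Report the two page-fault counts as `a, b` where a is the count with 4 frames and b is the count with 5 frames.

4 frames: F F F F . . . . F F → 6 faults.
5 frames: F F F F . . . . F . → 5 faults.
5 < 6: adding a frame reduced faults, as is typical.

6, 5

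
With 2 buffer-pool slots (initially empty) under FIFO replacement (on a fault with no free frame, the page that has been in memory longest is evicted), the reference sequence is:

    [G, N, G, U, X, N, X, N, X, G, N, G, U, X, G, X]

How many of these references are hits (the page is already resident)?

G: fault, frames {G}
N: fault, frames {G,N}
G: hit
U: fault, evict G, frames {N,U}
X: fault, evict N, frames {U,X}
N: fault, evict U, frames {X,N}
X: hit
N: hit
X: hit
G: fault, evict X, frames {N,G}
N: hit
G: hit
U: fault, evict N, frames {G,U}
X: fault, evict G, frames {U,X}
G: fault, evict U, frames {X,G}
X: hit
Hits: 7.

7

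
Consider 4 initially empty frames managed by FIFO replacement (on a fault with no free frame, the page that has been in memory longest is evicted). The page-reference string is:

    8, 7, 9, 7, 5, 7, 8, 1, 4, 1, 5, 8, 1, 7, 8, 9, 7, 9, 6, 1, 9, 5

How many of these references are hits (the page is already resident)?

10

8 → miss, frames (8)
7 → miss, frames (8 7)
9 → miss, frames (8 7 9)
7 → hit
5 → miss, frames (8 7 9 5)
7 → hit
8 → hit
1 → miss, evict 8, frames (7 9 5 1)
4 → miss, evict 7, frames (9 5 1 4)
1 → hit
5 → hit
8 → miss, evict 9, frames (5 1 4 8)
1 → hit
7 → miss, evict 5, frames (1 4 8 7)
8 → hit
9 → miss, evict 1, frames (4 8 7 9)
7 → hit
9 → hit
6 → miss, evict 4, frames (8 7 9 6)
1 → miss, evict 8, frames (7 9 6 1)
9 → hit
5 → miss, evict 7, frames (9 6 1 5)
Hits: 10.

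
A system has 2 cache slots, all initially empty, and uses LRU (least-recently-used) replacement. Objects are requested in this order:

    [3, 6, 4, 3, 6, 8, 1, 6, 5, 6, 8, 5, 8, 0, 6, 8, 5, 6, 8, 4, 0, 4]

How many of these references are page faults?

3 -> miss, frames {3}
6 -> miss, frames {3,6}
4 -> miss, evict 3, frames {6,4}
3 -> miss, evict 6, frames {4,3}
6 -> miss, evict 4, frames {3,6}
8 -> miss, evict 3, frames {6,8}
1 -> miss, evict 6, frames {8,1}
6 -> miss, evict 8, frames {1,6}
5 -> miss, evict 1, frames {6,5}
6 -> hit
8 -> miss, evict 5, frames {6,8}
5 -> miss, evict 6, frames {8,5}
8 -> hit
0 -> miss, evict 5, frames {8,0}
6 -> miss, evict 8, frames {0,6}
8 -> miss, evict 0, frames {6,8}
5 -> miss, evict 6, frames {8,5}
6 -> miss, evict 8, frames {5,6}
8 -> miss, evict 5, frames {6,8}
4 -> miss, evict 6, frames {8,4}
0 -> miss, evict 8, frames {4,0}
4 -> hit
Page faults: 19.

19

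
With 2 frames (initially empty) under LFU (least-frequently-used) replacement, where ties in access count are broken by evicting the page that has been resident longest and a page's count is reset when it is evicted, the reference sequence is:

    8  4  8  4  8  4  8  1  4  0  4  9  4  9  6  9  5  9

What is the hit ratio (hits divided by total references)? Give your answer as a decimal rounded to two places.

8 -> miss, frames {8}
4 -> miss, frames {8,4}
8 -> hit
4 -> hit
8 -> hit
4 -> hit
8 -> hit
1 -> miss, evict 4, frames {8,1}
4 -> miss, evict 1, frames {8,4}
0 -> miss, evict 4, frames {8,0}
4 -> miss, evict 0, frames {8,4}
9 -> miss, evict 4, frames {8,9}
4 -> miss, evict 9, frames {8,4}
9 -> miss, evict 4, frames {8,9}
6 -> miss, evict 9, frames {8,6}
9 -> miss, evict 6, frames {8,9}
5 -> miss, evict 9, frames {8,5}
9 -> miss, evict 5, frames {8,9}
Hits: 5 of 18 references → 5/18 = 0.2778.

0.28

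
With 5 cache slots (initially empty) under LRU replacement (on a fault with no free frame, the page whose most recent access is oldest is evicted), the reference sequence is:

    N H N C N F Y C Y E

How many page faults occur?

N → fault, frames (N)
H → fault, frames (N H)
N → hit
C → fault, frames (H N C)
N → hit
F → fault, frames (H C N F)
Y → fault, frames (H C N F Y)
C → hit
Y → hit
E → fault, evict H, frames (N F C Y E)
Page faults: 6.

6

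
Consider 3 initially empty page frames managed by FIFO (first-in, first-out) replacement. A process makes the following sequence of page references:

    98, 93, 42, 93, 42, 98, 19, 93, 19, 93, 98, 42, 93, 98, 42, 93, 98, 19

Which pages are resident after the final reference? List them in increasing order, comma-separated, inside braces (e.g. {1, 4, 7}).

98 → fault, frames (98)
93 → fault, frames (98 93)
42 → fault, frames (98 93 42)
93 → hit
42 → hit
98 → hit
19 → fault, evict 98, frames (93 42 19)
93 → hit
19 → hit
93 → hit
98 → fault, evict 93, frames (42 19 98)
42 → hit
93 → fault, evict 42, frames (19 98 93)
98 → hit
42 → fault, evict 19, frames (98 93 42)
93 → hit
98 → hit
19 → fault, evict 98, frames (93 42 19)

{19, 42, 93}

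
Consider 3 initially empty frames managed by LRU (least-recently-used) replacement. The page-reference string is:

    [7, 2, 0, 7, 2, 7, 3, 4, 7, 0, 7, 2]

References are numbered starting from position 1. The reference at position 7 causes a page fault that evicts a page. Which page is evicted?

pos 1: 7 -> miss, frames [7]
pos 2: 2 -> miss, frames [7, 2]
pos 3: 0 -> miss, frames [7, 2, 0]
pos 4: 7 -> hit
pos 5: 2 -> hit
pos 6: 7 -> hit
pos 7: 3 -> miss, evict 0, frames [2, 7, 3]
At position 7, page 0 is evicted.

0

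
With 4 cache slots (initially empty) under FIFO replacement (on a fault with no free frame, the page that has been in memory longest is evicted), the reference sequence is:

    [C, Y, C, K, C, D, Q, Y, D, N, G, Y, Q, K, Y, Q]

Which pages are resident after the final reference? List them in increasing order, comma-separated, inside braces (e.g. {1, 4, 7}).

{G, K, Q, Y}

C -> fault, frames {C}
Y -> fault, frames {C,Y}
C -> hit
K -> fault, frames {C,Y,K}
C -> hit
D -> fault, frames {C,Y,K,D}
Q -> fault, evict C, frames {Y,K,D,Q}
Y -> hit
D -> hit
N -> fault, evict Y, frames {K,D,Q,N}
G -> fault, evict K, frames {D,Q,N,G}
Y -> fault, evict D, frames {Q,N,G,Y}
Q -> hit
K -> fault, evict Q, frames {N,G,Y,K}
Y -> hit
Q -> fault, evict N, frames {G,Y,K,Q}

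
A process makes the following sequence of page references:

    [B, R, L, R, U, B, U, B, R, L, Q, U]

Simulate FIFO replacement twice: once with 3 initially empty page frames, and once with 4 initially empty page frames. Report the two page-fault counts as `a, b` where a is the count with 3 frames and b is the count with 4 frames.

3 frames: F F F . F F . . F F F F → 9 faults.
4 frames: F F F . F . . . . . F . → 5 faults.
5 < 9: adding a frame reduced faults, as is typical.

9, 5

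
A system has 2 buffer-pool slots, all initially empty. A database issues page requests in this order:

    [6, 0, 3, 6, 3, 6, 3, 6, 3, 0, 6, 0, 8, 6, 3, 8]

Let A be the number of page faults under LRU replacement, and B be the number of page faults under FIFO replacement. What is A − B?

1

Under LRU: F F F F . . . . . F F . F F F F → 10 faults.
Under FIFO: F F F F . . . . . F . . F F F F → 9 faults.
A − B = 10 − 9 = 1.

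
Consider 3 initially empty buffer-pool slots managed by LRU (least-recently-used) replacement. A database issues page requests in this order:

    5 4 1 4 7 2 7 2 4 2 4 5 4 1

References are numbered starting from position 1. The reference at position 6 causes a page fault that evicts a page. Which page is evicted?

pos 1: 5: miss, frames {5}
pos 2: 4: miss, frames {5,4}
pos 3: 1: miss, frames {5,4,1}
pos 4: 4: hit
pos 5: 7: miss, evict 5, frames {1,4,7}
pos 6: 2: miss, evict 1, frames {4,7,2}
At position 6, page 1 is evicted.

1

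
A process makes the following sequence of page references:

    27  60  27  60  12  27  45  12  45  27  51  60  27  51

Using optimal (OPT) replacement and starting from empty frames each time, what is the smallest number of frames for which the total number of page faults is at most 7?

f=1: 14 faults
f=2: 8 faults
f=3: 6 faults
f=4: 5 faults
f=5: 5 faults
Smallest f with faults ≤ 7 is 3.

3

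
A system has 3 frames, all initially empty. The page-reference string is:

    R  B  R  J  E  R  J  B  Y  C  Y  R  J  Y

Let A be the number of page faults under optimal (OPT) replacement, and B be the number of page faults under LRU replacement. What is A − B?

-1

Under OPT: F F . F F . . F F F . . F . → 8 faults.
Under LRU: F F . F F . . F F F . F F . → 9 faults.
A − B = 8 − 9 = -1.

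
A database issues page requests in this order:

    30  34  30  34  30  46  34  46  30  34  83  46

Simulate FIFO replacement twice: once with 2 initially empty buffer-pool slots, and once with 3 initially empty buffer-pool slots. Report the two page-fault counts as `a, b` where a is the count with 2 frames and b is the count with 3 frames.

7, 4

2 frames: F F . . . F . . F F F F → 7 faults.
3 frames: F F . . . F . . . . F . → 4 faults.
4 < 7: adding a frame reduced faults, as is typical.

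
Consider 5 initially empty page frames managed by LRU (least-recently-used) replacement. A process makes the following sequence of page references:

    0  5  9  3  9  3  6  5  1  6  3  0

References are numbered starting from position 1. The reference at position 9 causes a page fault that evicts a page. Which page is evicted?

pos 1: 0 -> miss, frames [0]
pos 2: 5 -> miss, frames [0, 5]
pos 3: 9 -> miss, frames [0, 5, 9]
pos 4: 3 -> miss, frames [0, 5, 9, 3]
pos 5: 9 -> hit
pos 6: 3 -> hit
pos 7: 6 -> miss, frames [0, 5, 9, 3, 6]
pos 8: 5 -> hit
pos 9: 1 -> miss, evict 0, frames [9, 3, 6, 5, 1]
At position 9, page 0 is evicted.

0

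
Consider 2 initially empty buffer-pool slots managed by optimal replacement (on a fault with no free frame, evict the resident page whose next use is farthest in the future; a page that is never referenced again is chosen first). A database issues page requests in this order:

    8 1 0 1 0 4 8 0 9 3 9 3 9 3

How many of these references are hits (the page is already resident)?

8 -> fault, frames [8]
1 -> fault, frames [8, 1]
0 -> fault, evict 8, frames [1, 0]
1 -> hit
0 -> hit
4 -> fault, evict 1, frames [0, 4]
8 -> fault, evict 4, frames [0, 8]
0 -> hit
9 -> fault, evict 8, frames [0, 9]
3 -> fault, evict 0, frames [9, 3]
9 -> hit
3 -> hit
9 -> hit
3 -> hit
Hits: 7.

7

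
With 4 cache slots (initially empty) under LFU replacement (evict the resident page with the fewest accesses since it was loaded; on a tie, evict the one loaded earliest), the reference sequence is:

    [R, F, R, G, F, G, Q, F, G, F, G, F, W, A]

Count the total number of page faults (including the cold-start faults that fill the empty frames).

R -> miss, frames (R)
F -> miss, frames (R F)
R -> hit
G -> miss, frames (R F G)
F -> hit
G -> hit
Q -> miss, frames (R F G Q)
F -> hit
G -> hit
F -> hit
G -> hit
F -> hit
W -> miss, evict Q, frames (R F G W)
A -> miss, evict W, frames (R F G A)
Page faults: 6.

6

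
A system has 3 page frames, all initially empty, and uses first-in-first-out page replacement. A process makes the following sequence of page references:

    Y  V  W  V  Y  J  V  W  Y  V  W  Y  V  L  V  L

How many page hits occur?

8

Y: miss, frames (Y)
V: miss, frames (Y V)
W: miss, frames (Y V W)
V: hit
Y: hit
J: miss, evict Y, frames (V W J)
V: hit
W: hit
Y: miss, evict V, frames (W J Y)
V: miss, evict W, frames (J Y V)
W: miss, evict J, frames (Y V W)
Y: hit
V: hit
L: miss, evict Y, frames (V W L)
V: hit
L: hit
Hits: 8.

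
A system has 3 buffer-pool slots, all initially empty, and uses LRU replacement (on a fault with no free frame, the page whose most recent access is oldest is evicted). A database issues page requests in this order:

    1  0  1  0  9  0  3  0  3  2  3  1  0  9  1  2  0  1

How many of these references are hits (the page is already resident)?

1 → fault, frames [1]
0 → fault, frames [1, 0]
1 → hit
0 → hit
9 → fault, frames [1, 0, 9]
0 → hit
3 → fault, evict 1, frames [9, 0, 3]
0 → hit
3 → hit
2 → fault, evict 9, frames [0, 3, 2]
3 → hit
1 → fault, evict 0, frames [2, 3, 1]
0 → fault, evict 2, frames [3, 1, 0]
9 → fault, evict 3, frames [1, 0, 9]
1 → hit
2 → fault, evict 0, frames [9, 1, 2]
0 → fault, evict 9, frames [1, 2, 0]
1 → hit
Hits: 8.

8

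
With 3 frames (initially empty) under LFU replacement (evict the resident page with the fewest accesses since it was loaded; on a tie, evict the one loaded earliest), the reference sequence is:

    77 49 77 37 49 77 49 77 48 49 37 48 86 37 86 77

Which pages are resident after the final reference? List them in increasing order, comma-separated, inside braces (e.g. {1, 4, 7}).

77: miss, frames {77}
49: miss, frames {77,49}
77: hit
37: miss, frames {77,49,37}
49: hit
77: hit
49: hit
77: hit
48: miss, evict 37, frames {77,49,48}
49: hit
37: miss, evict 48, frames {77,49,37}
48: miss, evict 37, frames {77,49,48}
86: miss, evict 48, frames {77,49,86}
37: miss, evict 86, frames {77,49,37}
86: miss, evict 37, frames {77,49,86}
77: hit

{49, 77, 86}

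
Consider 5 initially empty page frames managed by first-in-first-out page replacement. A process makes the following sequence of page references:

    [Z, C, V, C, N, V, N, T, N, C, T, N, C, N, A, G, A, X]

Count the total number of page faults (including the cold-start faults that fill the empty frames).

Z -> fault, frames (Z)
C -> fault, frames (Z C)
V -> fault, frames (Z C V)
C -> hit
N -> fault, frames (Z C V N)
V -> hit
N -> hit
T -> fault, frames (Z C V N T)
N -> hit
C -> hit
T -> hit
N -> hit
C -> hit
N -> hit
A -> fault, evict Z, frames (C V N T A)
G -> fault, evict C, frames (V N T A G)
A -> hit
X -> fault, evict V, frames (N T A G X)
Page faults: 8.

8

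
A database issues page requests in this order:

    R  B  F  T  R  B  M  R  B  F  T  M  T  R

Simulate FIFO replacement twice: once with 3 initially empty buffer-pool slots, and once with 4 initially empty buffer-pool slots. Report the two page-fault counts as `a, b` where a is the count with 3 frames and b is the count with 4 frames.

10, 11

3 frames: F F F F F F F . . F F . . F → 10 faults.
4 frames: F F F F . . F F F F F F . F → 11 faults.
11 > 10: adding a frame increased faults — Belady's anomaly.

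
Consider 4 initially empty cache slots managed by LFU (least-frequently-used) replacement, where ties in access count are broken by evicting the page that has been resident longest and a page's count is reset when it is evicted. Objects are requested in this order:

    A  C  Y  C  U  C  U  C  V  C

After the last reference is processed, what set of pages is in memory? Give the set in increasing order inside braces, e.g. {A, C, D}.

A -> fault, frames {A}
C -> fault, frames {A,C}
Y -> fault, frames {A,C,Y}
C -> hit
U -> fault, frames {A,C,Y,U}
C -> hit
U -> hit
C -> hit
V -> fault, evict A, frames {C,Y,U,V}
C -> hit

{C, U, V, Y}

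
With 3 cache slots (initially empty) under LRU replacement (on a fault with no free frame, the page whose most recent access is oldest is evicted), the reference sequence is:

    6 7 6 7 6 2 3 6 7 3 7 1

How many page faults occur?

6

6: miss, frames (6)
7: miss, frames (6 7)
6: hit
7: hit
6: hit
2: miss, frames (7 6 2)
3: miss, evict 7, frames (6 2 3)
6: hit
7: miss, evict 2, frames (3 6 7)
3: hit
7: hit
1: miss, evict 6, frames (3 7 1)
Page faults: 6.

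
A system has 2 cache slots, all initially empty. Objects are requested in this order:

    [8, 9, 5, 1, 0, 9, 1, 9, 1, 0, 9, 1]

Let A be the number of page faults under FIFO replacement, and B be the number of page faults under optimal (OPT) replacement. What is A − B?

2

Under FIFO: F F F F F F F . . F F F → 10 faults.
Under OPT: F F F F F . F . . F . F → 8 faults.
A − B = 10 − 8 = 2.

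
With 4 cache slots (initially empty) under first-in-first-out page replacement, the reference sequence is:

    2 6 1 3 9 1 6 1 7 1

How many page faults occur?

2 → miss, frames (2)
6 → miss, frames (2 6)
1 → miss, frames (2 6 1)
3 → miss, frames (2 6 1 3)
9 → miss, evict 2, frames (6 1 3 9)
1 → hit
6 → hit
1 → hit
7 → miss, evict 6, frames (1 3 9 7)
1 → hit
Page faults: 6.

6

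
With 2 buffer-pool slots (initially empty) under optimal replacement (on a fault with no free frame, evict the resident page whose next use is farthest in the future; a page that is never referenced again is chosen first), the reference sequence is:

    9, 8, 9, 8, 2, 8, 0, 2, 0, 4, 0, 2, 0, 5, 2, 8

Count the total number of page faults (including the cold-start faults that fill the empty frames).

8

9 → fault, frames {9}
8 → fault, frames {9,8}
9 → hit
8 → hit
2 → fault, evict 9, frames {8,2}
8 → hit
0 → fault, evict 8, frames {2,0}
2 → hit
0 → hit
4 → fault, evict 2, frames {0,4}
0 → hit
2 → fault, evict 4, frames {0,2}
0 → hit
5 → fault, evict 0, frames {2,5}
2 → hit
8 → fault, evict 5, frames {2,8}
Page faults: 8.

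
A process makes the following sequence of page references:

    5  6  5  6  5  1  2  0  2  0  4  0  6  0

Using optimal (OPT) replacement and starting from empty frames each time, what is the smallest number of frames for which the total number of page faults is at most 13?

f=1: 14 faults
f=2: 7 faults
f=3: 6 faults
f=4: 6 faults
f=5: 6 faults
f=6: 6 faults
Smallest f with faults ≤ 13 is 2.

2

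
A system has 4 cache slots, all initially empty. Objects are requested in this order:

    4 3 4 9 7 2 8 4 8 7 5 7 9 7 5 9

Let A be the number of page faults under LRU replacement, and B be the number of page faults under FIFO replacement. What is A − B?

-1

Under LRU: F F . F F F F F . . F . F . . . → 9 faults.
Under FIFO: F F . F F F F F . . F F F . . . → 10 faults.
A − B = 9 − 10 = -1.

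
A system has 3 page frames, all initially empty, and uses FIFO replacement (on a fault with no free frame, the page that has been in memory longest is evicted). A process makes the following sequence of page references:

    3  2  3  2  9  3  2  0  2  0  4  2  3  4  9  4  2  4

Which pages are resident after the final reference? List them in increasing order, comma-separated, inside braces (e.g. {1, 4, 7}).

3 -> fault, frames (3)
2 -> fault, frames (3 2)
3 -> hit
2 -> hit
9 -> fault, frames (3 2 9)
3 -> hit
2 -> hit
0 -> fault, evict 3, frames (2 9 0)
2 -> hit
0 -> hit
4 -> fault, evict 2, frames (9 0 4)
2 -> fault, evict 9, frames (0 4 2)
3 -> fault, evict 0, frames (4 2 3)
4 -> hit
9 -> fault, evict 4, frames (2 3 9)
4 -> fault, evict 2, frames (3 9 4)
2 -> fault, evict 3, frames (9 4 2)
4 -> hit

{2, 4, 9}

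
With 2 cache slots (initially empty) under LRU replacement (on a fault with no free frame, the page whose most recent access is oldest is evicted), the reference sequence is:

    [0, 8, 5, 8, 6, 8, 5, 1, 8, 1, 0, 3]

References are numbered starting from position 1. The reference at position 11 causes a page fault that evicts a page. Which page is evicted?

pos 1: 0 -> fault, frames {0}
pos 2: 8 -> fault, frames {0,8}
pos 3: 5 -> fault, evict 0, frames {8,5}
pos 4: 8 -> hit
pos 5: 6 -> fault, evict 5, frames {8,6}
pos 6: 8 -> hit
pos 7: 5 -> fault, evict 6, frames {8,5}
pos 8: 1 -> fault, evict 8, frames {5,1}
pos 9: 8 -> fault, evict 5, frames {1,8}
pos 10: 1 -> hit
pos 11: 0 -> fault, evict 8, frames {1,0}
At position 11, page 8 is evicted.

8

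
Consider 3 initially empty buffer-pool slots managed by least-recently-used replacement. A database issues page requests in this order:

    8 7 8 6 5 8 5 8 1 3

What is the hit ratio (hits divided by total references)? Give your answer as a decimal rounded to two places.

8 -> fault, frames (8)
7 -> fault, frames (8 7)
8 -> hit
6 -> fault, frames (7 8 6)
5 -> fault, evict 7, frames (8 6 5)
8 -> hit
5 -> hit
8 -> hit
1 -> fault, evict 6, frames (5 8 1)
3 -> fault, evict 5, frames (8 1 3)
Hits: 4 of 10 references → 4/10 = 0.4000.

0.40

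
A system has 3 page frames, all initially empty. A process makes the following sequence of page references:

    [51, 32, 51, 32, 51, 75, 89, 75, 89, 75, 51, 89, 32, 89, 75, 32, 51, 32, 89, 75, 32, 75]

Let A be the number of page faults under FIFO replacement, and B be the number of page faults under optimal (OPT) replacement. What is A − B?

Under FIFO: F F . . . F F . . . F . F . F . . . F . . . → 8 faults.
Under OPT: F F . . . F F . . . . . F . . . F . . F . . → 7 faults.
A − B = 8 − 7 = 1.

1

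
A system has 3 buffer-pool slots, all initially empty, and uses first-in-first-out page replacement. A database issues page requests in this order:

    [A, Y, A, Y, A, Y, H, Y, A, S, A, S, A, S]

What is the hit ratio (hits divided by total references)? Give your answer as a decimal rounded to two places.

0.64

A: fault, frames [A]
Y: fault, frames [A, Y]
A: hit
Y: hit
A: hit
Y: hit
H: fault, frames [A, Y, H]
Y: hit
A: hit
S: fault, evict A, frames [Y, H, S]
A: fault, evict Y, frames [H, S, A]
S: hit
A: hit
S: hit
Hits: 9 of 14 references → 9/14 = 0.6429.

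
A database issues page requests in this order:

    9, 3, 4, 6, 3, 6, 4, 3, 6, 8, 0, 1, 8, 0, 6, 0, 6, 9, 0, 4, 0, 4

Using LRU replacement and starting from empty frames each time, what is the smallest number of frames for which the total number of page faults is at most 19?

2

f=1: 22 faults
f=2: 17 faults
f=3: 10 faults
f=4: 9 faults
f=5: 9 faults
f=6: 9 faults
f=7: 7 faults
Smallest f with faults ≤ 19 is 2.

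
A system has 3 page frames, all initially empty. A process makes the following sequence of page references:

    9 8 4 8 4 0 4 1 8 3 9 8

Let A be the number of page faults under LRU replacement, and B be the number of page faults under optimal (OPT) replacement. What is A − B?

1

Under LRU: F F F . . F . F F F F . → 8 faults.
Under OPT: F F F . . F . F . F F . → 7 faults.
A − B = 8 − 7 = 1.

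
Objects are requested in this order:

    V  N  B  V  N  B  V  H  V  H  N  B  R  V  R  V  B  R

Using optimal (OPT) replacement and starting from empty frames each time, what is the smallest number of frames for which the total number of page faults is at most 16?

f=1: 18 faults
f=2: 10 faults
f=3: 6 faults
f=4: 5 faults
f=5: 5 faults
Smallest f with faults ≤ 16 is 2.

2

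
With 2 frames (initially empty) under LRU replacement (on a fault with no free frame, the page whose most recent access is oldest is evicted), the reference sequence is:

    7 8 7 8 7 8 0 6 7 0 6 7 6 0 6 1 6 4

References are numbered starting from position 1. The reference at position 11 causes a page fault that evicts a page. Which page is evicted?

pos 1: 7 -> miss, frames {7}
pos 2: 8 -> miss, frames {7,8}
pos 3: 7 -> hit
pos 4: 8 -> hit
pos 5: 7 -> hit
pos 6: 8 -> hit
pos 7: 0 -> miss, evict 7, frames {8,0}
pos 8: 6 -> miss, evict 8, frames {0,6}
pos 9: 7 -> miss, evict 0, frames {6,7}
pos 10: 0 -> miss, evict 6, frames {7,0}
pos 11: 6 -> miss, evict 7, frames {0,6}
At position 11, page 7 is evicted.

7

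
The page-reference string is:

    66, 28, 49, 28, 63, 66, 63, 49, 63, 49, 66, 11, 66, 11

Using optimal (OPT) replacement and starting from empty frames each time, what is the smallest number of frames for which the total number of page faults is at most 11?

f=1: 14 faults
f=2: 8 faults
f=3: 5 faults
f=4: 5 faults
f=5: 5 faults
Smallest f with faults ≤ 11 is 2.

2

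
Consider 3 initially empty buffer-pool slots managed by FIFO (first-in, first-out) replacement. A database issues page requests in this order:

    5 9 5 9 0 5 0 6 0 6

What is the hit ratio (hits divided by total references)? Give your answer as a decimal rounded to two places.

5 → miss, frames [5]
9 → miss, frames [5, 9]
5 → hit
9 → hit
0 → miss, frames [5, 9, 0]
5 → hit
0 → hit
6 → miss, evict 5, frames [9, 0, 6]
0 → hit
6 → hit
Hits: 6 of 10 references → 6/10 = 0.6000.

0.60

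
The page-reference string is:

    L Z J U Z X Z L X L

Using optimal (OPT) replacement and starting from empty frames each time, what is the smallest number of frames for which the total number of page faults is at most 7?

2

f=1: 10 faults
f=2: 6 faults
f=3: 5 faults
f=4: 5 faults
f=5: 5 faults
Smallest f with faults ≤ 7 is 2.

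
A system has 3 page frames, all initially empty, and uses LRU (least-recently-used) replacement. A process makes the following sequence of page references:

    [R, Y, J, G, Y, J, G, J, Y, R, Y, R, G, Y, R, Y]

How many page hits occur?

10

R → miss, frames {R}
Y → miss, frames {R,Y}
J → miss, frames {R,Y,J}
G → miss, evict R, frames {Y,J,G}
Y → hit
J → hit
G → hit
J → hit
Y → hit
R → miss, evict G, frames {J,Y,R}
Y → hit
R → hit
G → miss, evict J, frames {Y,R,G}
Y → hit
R → hit
Y → hit
Hits: 10.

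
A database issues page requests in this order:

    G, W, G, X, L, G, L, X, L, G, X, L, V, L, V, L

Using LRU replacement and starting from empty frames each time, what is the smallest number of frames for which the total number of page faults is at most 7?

3

f=1: 16 faults
f=2: 10 faults
f=3: 5 faults
f=4: 5 faults
f=5: 5 faults
Smallest f with faults ≤ 7 is 3.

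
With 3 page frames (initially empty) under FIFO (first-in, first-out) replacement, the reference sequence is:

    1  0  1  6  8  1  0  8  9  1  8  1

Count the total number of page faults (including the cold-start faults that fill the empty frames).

1 → miss, frames {1}
0 → miss, frames {1,0}
1 → hit
6 → miss, frames {1,0,6}
8 → miss, evict 1, frames {0,6,8}
1 → miss, evict 0, frames {6,8,1}
0 → miss, evict 6, frames {8,1,0}
8 → hit
9 → miss, evict 8, frames {1,0,9}
1 → hit
8 → miss, evict 1, frames {0,9,8}
1 → miss, evict 0, frames {9,8,1}
Page faults: 9.

9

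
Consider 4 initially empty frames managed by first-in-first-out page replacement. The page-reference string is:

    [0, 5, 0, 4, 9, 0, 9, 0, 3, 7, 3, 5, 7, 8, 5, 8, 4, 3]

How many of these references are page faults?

0 -> fault, frames (0)
5 -> fault, frames (0 5)
0 -> hit
4 -> fault, frames (0 5 4)
9 -> fault, frames (0 5 4 9)
0 -> hit
9 -> hit
0 -> hit
3 -> fault, evict 0, frames (5 4 9 3)
7 -> fault, evict 5, frames (4 9 3 7)
3 -> hit
5 -> fault, evict 4, frames (9 3 7 5)
7 -> hit
8 -> fault, evict 9, frames (3 7 5 8)
5 -> hit
8 -> hit
4 -> fault, evict 3, frames (7 5 8 4)
3 -> fault, evict 7, frames (5 8 4 3)
Page faults: 10.

10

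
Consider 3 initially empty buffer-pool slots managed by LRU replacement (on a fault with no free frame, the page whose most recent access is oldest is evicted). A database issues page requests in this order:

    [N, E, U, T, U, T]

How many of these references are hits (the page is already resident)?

2

N → miss, frames {N}
E → miss, frames {N,E}
U → miss, frames {N,E,U}
T → miss, evict N, frames {E,U,T}
U → hit
T → hit
Hits: 2.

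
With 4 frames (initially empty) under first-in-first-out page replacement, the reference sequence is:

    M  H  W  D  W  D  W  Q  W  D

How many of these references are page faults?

M -> fault, frames [M]
H -> fault, frames [M, H]
W -> fault, frames [M, H, W]
D -> fault, frames [M, H, W, D]
W -> hit
D -> hit
W -> hit
Q -> fault, evict M, frames [H, W, D, Q]
W -> hit
D -> hit
Page faults: 5.

5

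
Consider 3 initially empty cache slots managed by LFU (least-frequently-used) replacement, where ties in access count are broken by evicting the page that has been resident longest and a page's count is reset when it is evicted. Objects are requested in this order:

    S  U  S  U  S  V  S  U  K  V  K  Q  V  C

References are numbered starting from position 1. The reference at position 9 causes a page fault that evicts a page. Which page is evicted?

V

pos 1: S → miss, frames [S]
pos 2: U → miss, frames [S, U]
pos 3: S → hit
pos 4: U → hit
pos 5: S → hit
pos 6: V → miss, frames [S, U, V]
pos 7: S → hit
pos 8: U → hit
pos 9: K → miss, evict V, frames [S, U, K]
At position 9, page V is evicted.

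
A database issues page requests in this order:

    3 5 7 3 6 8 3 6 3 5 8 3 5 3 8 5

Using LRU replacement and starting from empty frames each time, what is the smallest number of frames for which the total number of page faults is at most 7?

f=1: 16 faults
f=2: 14 faults
f=3: 7 faults
f=4: 6 faults
f=5: 5 faults
Smallest f with faults ≤ 7 is 3.

3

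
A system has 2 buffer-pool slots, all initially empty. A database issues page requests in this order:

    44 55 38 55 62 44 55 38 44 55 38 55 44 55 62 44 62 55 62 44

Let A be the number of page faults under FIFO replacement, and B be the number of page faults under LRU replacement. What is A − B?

Under FIFO: F F F . F F F F F F F . F F F F . F F F → 17 faults.
Under LRU: F F F . F F F F F F F . F . F F . F . F → 15 faults.
A − B = 17 − 15 = 2.

2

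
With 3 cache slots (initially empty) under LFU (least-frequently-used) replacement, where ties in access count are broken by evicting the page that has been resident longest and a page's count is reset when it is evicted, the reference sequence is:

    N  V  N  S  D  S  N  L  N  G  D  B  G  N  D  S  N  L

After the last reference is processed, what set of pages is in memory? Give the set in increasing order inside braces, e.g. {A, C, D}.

N -> miss, frames [N]
V -> miss, frames [N, V]
N -> hit
S -> miss, frames [N, V, S]
D -> miss, evict V, frames [N, S, D]
S -> hit
N -> hit
L -> miss, evict D, frames [N, S, L]
N -> hit
G -> miss, evict L, frames [N, S, G]
D -> miss, evict G, frames [N, S, D]
B -> miss, evict D, frames [N, S, B]
G -> miss, evict B, frames [N, S, G]
N -> hit
D -> miss, evict G, frames [N, S, D]
S -> hit
N -> hit
L -> miss, evict D, frames [N, S, L]

{L, N, S}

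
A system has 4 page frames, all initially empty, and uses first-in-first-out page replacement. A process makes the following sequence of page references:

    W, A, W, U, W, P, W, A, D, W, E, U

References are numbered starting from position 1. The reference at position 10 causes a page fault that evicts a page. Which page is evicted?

A

pos 1: W: fault, frames [W]
pos 2: A: fault, frames [W, A]
pos 3: W: hit
pos 4: U: fault, frames [W, A, U]
pos 5: W: hit
pos 6: P: fault, frames [W, A, U, P]
pos 7: W: hit
pos 8: A: hit
pos 9: D: fault, evict W, frames [A, U, P, D]
pos 10: W: fault, evict A, frames [U, P, D, W]
At position 10, page A is evicted.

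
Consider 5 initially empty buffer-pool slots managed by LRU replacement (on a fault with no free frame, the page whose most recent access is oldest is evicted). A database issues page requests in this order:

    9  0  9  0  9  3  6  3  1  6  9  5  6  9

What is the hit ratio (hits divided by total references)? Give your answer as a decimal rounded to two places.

9: miss, frames [9]
0: miss, frames [9, 0]
9: hit
0: hit
9: hit
3: miss, frames [0, 9, 3]
6: miss, frames [0, 9, 3, 6]
3: hit
1: miss, frames [0, 9, 6, 3, 1]
6: hit
9: hit
5: miss, evict 0, frames [3, 1, 6, 9, 5]
6: hit
9: hit
Hits: 8 of 14 references → 8/14 = 0.5714.

0.57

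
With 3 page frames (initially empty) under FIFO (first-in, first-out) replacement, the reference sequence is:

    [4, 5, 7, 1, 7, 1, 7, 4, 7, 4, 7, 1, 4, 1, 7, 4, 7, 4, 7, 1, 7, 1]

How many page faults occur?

4 → miss, frames (4)
5 → miss, frames (4 5)
7 → miss, frames (4 5 7)
1 → miss, evict 4, frames (5 7 1)
7 → hit
1 → hit
7 → hit
4 → miss, evict 5, frames (7 1 4)
7 → hit
4 → hit
7 → hit
1 → hit
4 → hit
1 → hit
7 → hit
4 → hit
7 → hit
4 → hit
7 → hit
1 → hit
7 → hit
1 → hit
Page faults: 5.

5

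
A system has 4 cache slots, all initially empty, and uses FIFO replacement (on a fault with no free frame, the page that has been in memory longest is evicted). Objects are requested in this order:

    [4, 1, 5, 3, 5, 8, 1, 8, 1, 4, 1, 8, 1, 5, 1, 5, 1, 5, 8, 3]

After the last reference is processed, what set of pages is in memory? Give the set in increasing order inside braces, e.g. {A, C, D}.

{1, 3, 4, 5}

4: fault, frames (4)
1: fault, frames (4 1)
5: fault, frames (4 1 5)
3: fault, frames (4 1 5 3)
5: hit
8: fault, evict 4, frames (1 5 3 8)
1: hit
8: hit
1: hit
4: fault, evict 1, frames (5 3 8 4)
1: fault, evict 5, frames (3 8 4 1)
8: hit
1: hit
5: fault, evict 3, frames (8 4 1 5)
1: hit
5: hit
1: hit
5: hit
8: hit
3: fault, evict 8, frames (4 1 5 3)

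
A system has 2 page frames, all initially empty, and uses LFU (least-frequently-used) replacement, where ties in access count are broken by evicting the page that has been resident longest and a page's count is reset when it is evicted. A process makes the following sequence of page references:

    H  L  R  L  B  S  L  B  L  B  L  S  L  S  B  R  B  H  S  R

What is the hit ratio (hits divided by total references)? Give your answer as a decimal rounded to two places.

H -> fault, frames {H}
L -> fault, frames {H,L}
R -> fault, evict H, frames {L,R}
L -> hit
B -> fault, evict R, frames {L,B}
S -> fault, evict B, frames {L,S}
L -> hit
B -> fault, evict S, frames {L,B}
L -> hit
B -> hit
L -> hit
S -> fault, evict B, frames {L,S}
L -> hit
S -> hit
B -> fault, evict S, frames {L,B}
R -> fault, evict B, frames {L,R}
B -> fault, evict R, frames {L,B}
H -> fault, evict B, frames {L,H}
S -> fault, evict H, frames {L,S}
R -> fault, evict S, frames {L,R}
Hits: 7 of 20 references → 7/20 = 0.3500.

0.35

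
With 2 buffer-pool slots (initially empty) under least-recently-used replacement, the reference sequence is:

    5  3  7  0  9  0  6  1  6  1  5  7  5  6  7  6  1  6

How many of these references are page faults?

5 -> fault, frames (5)
3 -> fault, frames (5 3)
7 -> fault, evict 5, frames (3 7)
0 -> fault, evict 3, frames (7 0)
9 -> fault, evict 7, frames (0 9)
0 -> hit
6 -> fault, evict 9, frames (0 6)
1 -> fault, evict 0, frames (6 1)
6 -> hit
1 -> hit
5 -> fault, evict 6, frames (1 5)
7 -> fault, evict 1, frames (5 7)
5 -> hit
6 -> fault, evict 7, frames (5 6)
7 -> fault, evict 5, frames (6 7)
6 -> hit
1 -> fault, evict 7, frames (6 1)
6 -> hit
Page faults: 12.

12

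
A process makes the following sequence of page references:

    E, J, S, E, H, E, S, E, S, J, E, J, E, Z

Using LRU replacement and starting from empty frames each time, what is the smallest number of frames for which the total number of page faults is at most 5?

f=1: 14 faults
f=2: 9 faults
f=3: 6 faults
f=4: 5 faults
f=5: 5 faults
Smallest f with faults ≤ 5 is 4.

4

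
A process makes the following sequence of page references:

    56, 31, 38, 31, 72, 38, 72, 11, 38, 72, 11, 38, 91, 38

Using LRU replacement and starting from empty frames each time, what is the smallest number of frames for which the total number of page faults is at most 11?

2

f=1: 14 faults
f=2: 11 faults
f=3: 6 faults
f=4: 6 faults
f=5: 6 faults
f=6: 6 faults
Smallest f with faults ≤ 11 is 2.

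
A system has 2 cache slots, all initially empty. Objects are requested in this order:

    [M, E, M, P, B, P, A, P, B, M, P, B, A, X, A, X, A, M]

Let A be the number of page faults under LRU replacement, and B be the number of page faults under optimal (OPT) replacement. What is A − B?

1

Under LRU: F F . F F . F . F F F F F F . . . F → 12 faults.
Under OPT: F F . F F . F . F F . F F F . . . F → 11 faults.
A − B = 12 − 11 = 1.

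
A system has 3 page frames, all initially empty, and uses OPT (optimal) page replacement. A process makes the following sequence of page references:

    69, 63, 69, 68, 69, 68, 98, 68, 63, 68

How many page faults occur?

4

69: fault, frames (69)
63: fault, frames (69 63)
69: hit
68: fault, frames (69 63 68)
69: hit
68: hit
98: fault, evict 69, frames (63 68 98)
68: hit
63: hit
68: hit
Page faults: 4.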